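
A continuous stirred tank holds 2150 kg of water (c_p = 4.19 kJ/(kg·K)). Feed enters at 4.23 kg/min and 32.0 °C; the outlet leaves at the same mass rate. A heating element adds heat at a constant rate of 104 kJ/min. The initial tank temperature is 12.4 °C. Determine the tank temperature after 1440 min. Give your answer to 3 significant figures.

Unsteady energy balance on the tank contents: M c_p dT/dt = ṁ c_p (T_in − T) + 104.
τ = M/ṁ = 508.27 min; T_ss = T_in + Q̇/(ṁ c_p) = 32.0 + 104/(4.23·4.19) = 37.868 °C.
T approaches T_ss exponentially: T(t) = T_ss + (T₀ − T_ss) e^(−t/τ).
T(1440) = 37.868 + (-25.468)·e^(−1440/508.27) = 37.868 + (-25.468)·0.058829 = 36.370 °C.

36.4 °C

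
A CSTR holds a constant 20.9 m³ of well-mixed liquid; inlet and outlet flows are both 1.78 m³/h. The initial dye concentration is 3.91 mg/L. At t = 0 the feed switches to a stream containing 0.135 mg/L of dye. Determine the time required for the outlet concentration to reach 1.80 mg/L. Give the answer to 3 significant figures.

9.61 h

Unsteady species balance (constant V, well mixed): V dC/dt = Q(C_in − C), so τ = V/Q = 11.742 h.
C(t) = C_in + (C₀ − C_in) e^(−t/τ). Set C = 1.80 and solve for t:
e^(−t/τ) = (C − C_in)/(C₀ − C_in) = (1.80 − 0.135)/(3.91 − 0.135) = 0.44106
t = −τ ln(…) = 11.742 × 0.81858 = 9.6114 h.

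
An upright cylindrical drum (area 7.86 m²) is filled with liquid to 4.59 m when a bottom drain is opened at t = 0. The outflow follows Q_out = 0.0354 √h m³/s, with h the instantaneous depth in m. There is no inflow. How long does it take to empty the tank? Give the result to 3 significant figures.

With no inflow, A dh/dt = −0.0354 √h.
∫ h^(−1/2) dh = −(0.0354/A) ∫ dt, giving 2√h = 2√h₀ − (0.0354/A) t.
Set h = 0: 2√h₀ = (0.0354/A) t_empty ⇒ t_empty = 2A√h₀/0.0354.
t_empty = 2·7.86·√4.59/0.0354 = 15.720·2.1424/0.0354 = 951.38 s.

951 s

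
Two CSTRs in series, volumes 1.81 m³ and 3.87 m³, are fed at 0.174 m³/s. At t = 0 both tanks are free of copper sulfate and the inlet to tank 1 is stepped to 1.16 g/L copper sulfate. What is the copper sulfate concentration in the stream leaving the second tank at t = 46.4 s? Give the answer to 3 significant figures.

0.901 g/L

Each tank obeys Vᵢ dCᵢ/dt = Q(Cᵢ₋₁ − Cᵢ), so τᵢ = Vᵢ/Q.
τ₁ = 1.81/0.174 = 10.402 s; τ₂ = 3.87/0.174 = 22.241 s.
Solving the cascade with C₁(0)=C₂(0)=0 gives C₂(t) = C_in[1 − (τ₁ e^(−t/τ₁) − τ₂ e^(−t/τ₂))/(τ₁ − τ₂)].
At t = 46.4: e^(−t/τ₁) = 0.011556, e^(−t/τ₂) = 0.12416.
C₂ = 1.16·[1 − (10.402·0.011556 − 22.241·0.12416)/(-11.839)] = 1.16·0.77691 = 0.90121 g/L.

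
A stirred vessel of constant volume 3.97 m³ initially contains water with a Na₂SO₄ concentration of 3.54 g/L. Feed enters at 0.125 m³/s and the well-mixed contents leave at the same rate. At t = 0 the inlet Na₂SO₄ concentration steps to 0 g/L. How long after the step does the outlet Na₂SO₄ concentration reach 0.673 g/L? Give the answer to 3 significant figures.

Species balance: V dC/dt = Q(C_in − C) ⇒ τ = V/Q = 31.760 s.
C(t) = C_in + (C₀ − C_in) e^(−t/τ). Set C = 0.673 and solve for t:
e^(−t/τ) = (C − C_in)/(C₀ − C_in) = (0.673 − 0)/(3.54 − 0) = 0.19011
t = −τ ln(…) = 31.760 × 1.6601 = 52.726 s.

52.7 s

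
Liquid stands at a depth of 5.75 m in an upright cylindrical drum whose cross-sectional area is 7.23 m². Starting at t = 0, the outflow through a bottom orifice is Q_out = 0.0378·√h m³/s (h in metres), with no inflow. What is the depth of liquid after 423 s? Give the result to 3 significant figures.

1.67 m

Volume balance on the tank: A dh/dt = −0.0378 √h.
Separate and integrate: 2(√h − √h₀) = −(0.0378/A) t.
√h = √5.75 − 0.0378·423/(2·7.23) = 2.3979 − 1.1058 = 1.2921.
h = 1.2921² = 1.6696 m.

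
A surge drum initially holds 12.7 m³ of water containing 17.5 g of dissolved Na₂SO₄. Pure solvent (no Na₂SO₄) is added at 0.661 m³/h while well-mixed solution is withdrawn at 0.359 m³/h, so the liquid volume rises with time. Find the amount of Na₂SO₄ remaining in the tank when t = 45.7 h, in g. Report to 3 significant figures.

Let m(t) be the amount of Na₂SO₄. Volume: V(t) = V₀ + (Q_in − Q_out) t = 12.7 + 0.30200 t; V(45.7) = 26.501 m³.
Species balance (pure solvent in): dm/dt = −Q_out · m/V(t).
dm/m = −Q_out dt/(V₀ + 0.30200 t); integrating gives ln(m/m₀) = −(Q_out/(Q_in−Q_out)) ln(V/V₀).
m = m₀ (V₀/V)^(Q_out/(Q_in−Q_out)) = 17.5 × (12.7/26.501)^(1.1887) = 7.2992 g.

7.30 g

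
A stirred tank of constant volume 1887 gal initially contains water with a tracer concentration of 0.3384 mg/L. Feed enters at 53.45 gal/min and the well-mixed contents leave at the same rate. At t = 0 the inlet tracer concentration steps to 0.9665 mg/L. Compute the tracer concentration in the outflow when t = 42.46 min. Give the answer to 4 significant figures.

0.7778 mg/L

Mass balance on the solute (V constant): V dC/dt = Q(C_in − C).
So dC/dt = (C_in − C)/τ with τ = V/Q = 1887/53.45 = 35.3040 min.
C approaches C_in exponentially: C(t) = C_in + (C₀ − C_in) e^(−t/τ).
C(42.46) = 0.9665 + (0.3384 − 0.9665)·e^(−42.46/35.3040) = 0.9665 + (-0.628100)·0.300383 = 0.777829 mg/L.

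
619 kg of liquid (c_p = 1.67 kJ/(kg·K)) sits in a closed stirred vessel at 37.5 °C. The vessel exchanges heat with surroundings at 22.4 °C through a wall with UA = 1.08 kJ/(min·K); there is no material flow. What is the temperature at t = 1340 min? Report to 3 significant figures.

26.1 °C

First-law balance (no shaft work): M c_p dT/dt = −UA(T − T_amb).
dT/dt = (T_ss − T)/τ with T_ss = T_amb = 22.400 °C, τ = M c_p/UA = 619·1.67/1.08 = 957.16 min.
This is linear first-order; T(t) = T_ss + (T₀ − T_ss) e^(−t/τ).
T(1340) = 22.400 + (15.100)·0.24660 = 26.124 °C.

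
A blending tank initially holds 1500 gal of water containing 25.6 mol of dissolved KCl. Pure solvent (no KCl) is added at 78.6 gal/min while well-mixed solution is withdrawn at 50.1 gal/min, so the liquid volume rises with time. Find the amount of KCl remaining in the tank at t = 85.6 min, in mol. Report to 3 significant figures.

4.69 mol

Let m(t) be the amount of KCl. Volume: V(t) = V₀ + (Q_in − Q_out) t = 1500 + 28.500 t; V(85.6) = 3939.6 gal.
Solute balance: dm/dt = 0 − Q_out C = −Q_out m/V(t).
Separate: dm/m = −Q_out dt/V(t) ⇒ ln(m/m₀) = −(Q_out/(Q_in−Q_out)) ln(V/V₀).
m = m₀ (V₀/V)^(Q_out/(Q_in−Q_out)) = 25.6 × (1500/3939.6)^(1.7579) = 4.6886 mol.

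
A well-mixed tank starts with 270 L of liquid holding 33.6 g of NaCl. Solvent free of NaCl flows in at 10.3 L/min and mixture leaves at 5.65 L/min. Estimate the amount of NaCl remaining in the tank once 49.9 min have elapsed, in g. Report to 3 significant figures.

15.8 g

Total volume: dV/dt = Q_in − Q_out = 4.6500 L/min, so V(t) = 270 + 4.6500 t and V(49.9) = 502.04 L.
Solute balance: dm/dt = 0 − Q_out C = −Q_out m/V(t).
dm/m = −Q_out dt/(V₀ + 4.6500 t); integrating gives ln(m/m₀) = −(Q_out/(Q_in−Q_out)) ln(V/V₀).
m = m₀ (V₀/V)^(Q_out/(Q_in−Q_out)) = 33.6 × (270/502.04)^(1.2151) = 15.814 g.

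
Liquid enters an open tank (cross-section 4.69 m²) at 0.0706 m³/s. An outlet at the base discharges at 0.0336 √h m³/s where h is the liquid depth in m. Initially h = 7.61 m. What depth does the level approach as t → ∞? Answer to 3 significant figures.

Level balance: A dh/dt = 0.0706 − 0.0336 √h. Setting dh/dt = 0:
Q_in = 0.0336 √h_ss ⇒ √h_ss = 0.0706/0.0336 = 2.1012.
h_ss = 2.1012² = 4.4150 m. (Since h₀ = 7.61 m > h_ss, the level will fall toward this value.)

4.42 m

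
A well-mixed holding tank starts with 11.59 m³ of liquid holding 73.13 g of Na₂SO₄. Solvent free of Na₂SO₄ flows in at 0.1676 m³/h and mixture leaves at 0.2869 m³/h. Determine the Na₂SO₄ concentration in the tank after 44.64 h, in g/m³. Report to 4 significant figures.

2.658 g/m³

Total volume: dV/dt = Q_in − Q_out = -0.119300 m³/h, so V(t) = 11.59 − 0.119300 t and V(44.64) = 6.26445 m³.
No Na₂SO₄ enters, so dm/dt = −Q_out · (m/V).
Separate: dm/m = −Q_out dt/V(t) ⇒ ln(m/m₀) = −(Q_out/(Q_in−Q_out)) ln(V/V₀).
m = m₀ (V₀/V)^(Q_out/(Q_in−Q_out)) = 73.13 × (11.59/6.26445)^(-2.40486) = 16.6539 g.
C = m/V = 16.6539/6.26445 = 2.65847 g/m³.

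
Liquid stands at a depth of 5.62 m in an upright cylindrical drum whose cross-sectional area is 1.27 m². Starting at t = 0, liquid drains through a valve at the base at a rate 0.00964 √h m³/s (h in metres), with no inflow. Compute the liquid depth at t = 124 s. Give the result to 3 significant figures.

3.61 m

Mass balance (ρ constant): A dh/dt = −0.00964 √h.
This is separable: 2 d(√h)/dt = −0.00964/A, so √h = √h₀ − (0.00964/(2A)) t.
√h = √5.62 − 0.00964·124/(2·1.27) = 2.3707 − 0.47061 = 1.9000.
h = 1.9000² = 3.6102 m.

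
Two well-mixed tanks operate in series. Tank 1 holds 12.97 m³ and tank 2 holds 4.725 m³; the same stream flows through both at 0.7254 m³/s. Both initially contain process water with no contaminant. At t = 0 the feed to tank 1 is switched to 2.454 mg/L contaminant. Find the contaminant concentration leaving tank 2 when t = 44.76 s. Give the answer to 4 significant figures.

Species balance on tank i: dCᵢ/dt = (Cᵢ₋₁ − Cᵢ)/τᵢ with τᵢ = Vᵢ/Q.
τ₁ = 12.97/0.7254 = 17.8798 s; τ₂ = 4.725/0.7254 = 6.51365 s.
Solving the cascade with C₁(0)=C₂(0)=0 gives C₂(t) = C_in[1 − (τ₁ e^(−t/τ₁) − τ₂ e^(−t/τ₂))/(τ₁ − τ₂)].
At t = 44.76: e^(−t/τ₁) = 0.0818076, e^(−t/τ₂) = 0.00103669.
C₂ = 2.454·[1 − (17.8798·0.0818076 − 6.51365·0.00103669)/(11.3661)] = 2.454·0.871905 = 2.13965 mg/L.

2.140 mg/L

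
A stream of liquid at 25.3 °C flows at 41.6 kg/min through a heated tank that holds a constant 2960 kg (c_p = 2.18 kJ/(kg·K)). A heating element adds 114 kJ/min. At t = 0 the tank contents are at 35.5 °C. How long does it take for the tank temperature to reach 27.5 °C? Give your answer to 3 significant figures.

160 min

M c_p dT/dt = ṁ c_p (T_in − T) + Q̇.
τ = M/ṁ = 71.154 min; T_ss = T_in + Q̇/(ṁ c_p) = 26.557 °C.
T(t) = T_ss + (T₀ − T_ss) e^(−t/τ). Set T = 27.5:
e^(−t/τ) = (27.5 − 26.557)/(35.5 − 26.557) = 0.10544
t = −71.154 · ln(0.10544) = 160.07 min.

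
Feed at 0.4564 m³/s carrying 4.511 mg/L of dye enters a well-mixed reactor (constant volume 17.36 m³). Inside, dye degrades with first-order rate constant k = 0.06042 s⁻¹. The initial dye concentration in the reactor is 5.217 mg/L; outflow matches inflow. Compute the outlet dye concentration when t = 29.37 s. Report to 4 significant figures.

V dC/dt = Q(C_in − C) − k V C.
This is linear with rate a = Q/V + k = 0.0867103 s⁻¹.
C_ss = Q C_in/(Q + kV) = 1.36772 mg/L; C(t) = C_ss + (C₀ − C_ss) e^(−a t).
C(29.37) = 1.36772 + (3.84928)·e^(−0.0867103·29.37) = 1.36772 + (3.84928)·0.0783412 = 1.66928 mg/L.

1.669 mg/L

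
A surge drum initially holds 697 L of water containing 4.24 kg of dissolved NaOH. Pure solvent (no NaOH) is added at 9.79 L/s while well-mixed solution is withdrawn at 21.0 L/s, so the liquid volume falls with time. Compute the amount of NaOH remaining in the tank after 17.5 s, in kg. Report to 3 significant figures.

Total volume: dV/dt = Q_in − Q_out = -11.210 L/s, so V(t) = 697 − 11.210 t and V(17.5) = 500.82 L.
Solute balance: dm/dt = 0 − Q_out C = −Q_out m/V(t).
Separate: dm/m = −Q_out dt/V(t) ⇒ ln(m/m₀) = −(Q_out/(Q_in−Q_out)) ln(V/V₀).
m = m₀ (V₀/V)^(Q_out/(Q_in−Q_out)) = 4.24 × (697/500.82)^(-1.8733) = 2.2827 kg.

2.28 kg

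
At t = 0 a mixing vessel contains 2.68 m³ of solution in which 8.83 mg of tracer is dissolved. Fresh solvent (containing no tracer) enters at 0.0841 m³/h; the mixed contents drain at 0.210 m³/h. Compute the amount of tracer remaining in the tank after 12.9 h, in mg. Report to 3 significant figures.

1.87 mg

Let m(t) be the amount of tracer. Volume: V(t) = V₀ + (Q_in − Q_out) t = 2.68 − 0.12590 t; V(12.9) = 1.0559 m³.
Species balance (pure solvent in): dm/dt = −Q_out · m/V(t).
dm/m = −Q_out dt/(V₀ − 0.12590 t); integrating gives ln(m/m₀) = −(Q_out/(Q_in−Q_out)) ln(V/V₀).
m = m₀ (V₀/V)^(Q_out/(Q_in−Q_out)) = 8.83 × (2.68/1.0559)^(-1.6680) = 1.8674 mg.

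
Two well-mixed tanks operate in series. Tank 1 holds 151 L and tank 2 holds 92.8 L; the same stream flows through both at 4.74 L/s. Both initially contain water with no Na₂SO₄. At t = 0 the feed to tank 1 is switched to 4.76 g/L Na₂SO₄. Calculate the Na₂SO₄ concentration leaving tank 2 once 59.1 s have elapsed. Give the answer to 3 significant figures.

3.20 g/L

Species balance on tank i: dCᵢ/dt = (Cᵢ₋₁ − Cᵢ)/τᵢ with τᵢ = Vᵢ/Q.
τ₁ = 151/4.74 = 31.857 s; τ₂ = 92.8/4.74 = 19.578 s.
Solving the cascade with C₁(0)=C₂(0)=0 gives C₂(t) = C_in[1 − (τ₁ e^(−t/τ₁) − τ₂ e^(−t/τ₂))/(τ₁ − τ₂)].
At t = 59.1: e^(−t/τ₁) = 0.15642, e^(−t/τ₂) = 0.048865.
C₂ = 4.76·[1 − (31.857·0.15642 − 19.578·0.048865)/(12.278)] = 4.76·0.67208 = 3.1991 g/L.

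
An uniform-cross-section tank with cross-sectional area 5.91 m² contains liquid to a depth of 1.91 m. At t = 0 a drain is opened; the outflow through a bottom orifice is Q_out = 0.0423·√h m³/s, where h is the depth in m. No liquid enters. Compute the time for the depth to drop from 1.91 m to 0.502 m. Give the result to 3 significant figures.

188 s

A dh/dt = −Q_out = −0.0423 √h.
Separate and integrate: 2(√h − √h₀) = −(0.0423/A) t.
t = 2A(√h₀ − √h)/0.0423 = 2·5.91·(√1.91 − √0.502)/0.0423
  = 11.820 × (1.3820 − 0.70852) / 0.0423 = 188.20 s.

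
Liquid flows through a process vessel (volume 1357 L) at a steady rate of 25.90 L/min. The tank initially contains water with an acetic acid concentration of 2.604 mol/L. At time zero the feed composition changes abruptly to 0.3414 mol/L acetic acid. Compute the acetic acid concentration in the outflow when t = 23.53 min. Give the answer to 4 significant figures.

1.785 mol/L

Species balance on the tank: V dC/dt = Q(C_in − C).
Time constant τ = V/Q = 1357/25.90 = 52.3938 min.
C approaches C_in exponentially: C(t) = C_in + (C₀ − C_in) e^(−t/τ).
C(23.53) = 0.3414 + (2.604 − 0.3414)·e^(−23.53/52.3938) = 0.3414 + (2.26260)·0.638203 = 1.78540 mol/L.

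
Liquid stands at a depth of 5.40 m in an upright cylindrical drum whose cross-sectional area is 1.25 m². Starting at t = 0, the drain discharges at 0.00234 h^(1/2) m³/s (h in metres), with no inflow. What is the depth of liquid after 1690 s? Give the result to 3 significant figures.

0.550 m

Volume balance on the tank: A dh/dt = −0.00234 √h.
Separate and integrate: 2(√h − √h₀) = −(0.00234/A) t.
√h = √5.40 − 0.00234·1690/(2·1.25) = 2.3238 − 1.5818 = 0.74195.
h = 0.74195² = 0.55049 m.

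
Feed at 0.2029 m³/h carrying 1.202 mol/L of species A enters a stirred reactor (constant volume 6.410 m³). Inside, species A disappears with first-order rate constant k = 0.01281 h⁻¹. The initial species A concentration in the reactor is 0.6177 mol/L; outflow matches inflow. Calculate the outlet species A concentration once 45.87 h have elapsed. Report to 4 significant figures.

Accumulation = in − out − consumed: V dC/dt = Q C_in − Q C − k V C.
This is linear with rate a = Q/V + k = 0.0444637 h⁻¹.
C_ss = Q C_in/(Q + kV) = 0.855703 mol/L; C(t) = C_ss + (C₀ − C_ss) e^(−a t).
C(45.87) = 0.855703 + (-0.238003)·e^(−0.0444637·45.87) = 0.855703 + (-0.238003)·0.130087 = 0.824742 mol/L.

0.8247 mol/L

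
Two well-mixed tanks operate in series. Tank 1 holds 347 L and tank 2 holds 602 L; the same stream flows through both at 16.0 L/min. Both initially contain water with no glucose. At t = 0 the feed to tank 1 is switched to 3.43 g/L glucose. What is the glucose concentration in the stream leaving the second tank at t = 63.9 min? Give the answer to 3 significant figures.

Each tank obeys Vᵢ dCᵢ/dt = Q(Cᵢ₋₁ − Cᵢ), so τᵢ = Vᵢ/Q.
τ₁ = 347/16.0 = 21.688 min; τ₂ = 602/16.0 = 37.625 min.
Solving the cascade with C₁(0)=C₂(0)=0 gives C₂(t) = C_in[1 − (τ₁ e^(−t/τ₁) − τ₂ e^(−t/τ₂))/(τ₁ − τ₂)].
At t = 63.9: e^(−t/τ₁) = 0.052529, e^(−t/τ₂) = 0.18299.
C₂ = 3.43·[1 − (21.688·0.052529 − 37.625·0.18299)/(-15.938)] = 3.43·0.63949 = 2.1934 g/L.

2.19 g/L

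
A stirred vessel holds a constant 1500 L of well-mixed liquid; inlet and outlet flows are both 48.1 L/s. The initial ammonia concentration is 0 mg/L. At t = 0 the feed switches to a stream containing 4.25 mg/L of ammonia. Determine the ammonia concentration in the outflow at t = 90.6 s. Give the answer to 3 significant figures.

4.02 mg/L

Unsteady species balance (constant V, well mixed): V dC/dt = Q(C_in − C).
Time constant τ = V/Q = 1500/48.1 = 31.185 s.
This is linear first-order; C(t) = C_in + (C₀ − C_in) e^(−t/τ).
C(90.6) = 4.25 + (0 − 4.25)·e^(−90.6/31.185) = 4.25 + (-4.2500)·0.054736 = 4.0174 mg/L.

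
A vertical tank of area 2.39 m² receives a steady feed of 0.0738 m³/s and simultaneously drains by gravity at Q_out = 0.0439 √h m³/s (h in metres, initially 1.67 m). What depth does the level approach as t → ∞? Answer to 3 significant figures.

2.83 m

A dh/dt = Q_in − 0.0439 √h. Steady state requires inflow = outflow:
Q_in = 0.0439 √h_ss ⇒ √h_ss = 0.0738/0.0439 = 1.6811.
h_ss = 1.6811² = 2.8261 m. (Since h₀ = 1.67 m < h_ss, the level will rise toward this value.)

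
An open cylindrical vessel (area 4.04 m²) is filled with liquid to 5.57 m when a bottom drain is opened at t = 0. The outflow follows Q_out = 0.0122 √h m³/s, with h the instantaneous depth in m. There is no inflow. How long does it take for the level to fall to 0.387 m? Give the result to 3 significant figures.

1150 s

Unsteady balance on liquid volume: A dh/dt = −0.0122 √h.
∫ h^(−1/2) dh = −(0.0122/A) ∫ dt, giving 2√h = 2√h₀ − (0.0122/A) t.
t = 2A(√h₀ − √h)/0.0122 = 2·4.04·(√5.57 − √0.387)/0.0122
  = 8.0800 × (2.3601 − 0.62209) / 0.0122 = 1151.1 s.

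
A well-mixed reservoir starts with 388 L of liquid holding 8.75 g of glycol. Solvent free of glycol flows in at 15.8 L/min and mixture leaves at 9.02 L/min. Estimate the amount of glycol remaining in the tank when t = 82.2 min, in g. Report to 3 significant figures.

2.68 g

Let m(t) be the amount of glycol. Volume: V(t) = V₀ + (Q_in − Q_out) t = 388 + 6.7800 t; V(82.2) = 945.32 L.
No glycol enters, so dm/dt = −Q_out · (m/V).
Separate: dm/m = −Q_out dt/V(t) ⇒ ln(m/m₀) = −(Q_out/(Q_in−Q_out)) ln(V/V₀).
m = m₀ (V₀/V)^(Q_out/(Q_in−Q_out)) = 8.75 × (388/945.32)^(1.3304) = 2.6760 g.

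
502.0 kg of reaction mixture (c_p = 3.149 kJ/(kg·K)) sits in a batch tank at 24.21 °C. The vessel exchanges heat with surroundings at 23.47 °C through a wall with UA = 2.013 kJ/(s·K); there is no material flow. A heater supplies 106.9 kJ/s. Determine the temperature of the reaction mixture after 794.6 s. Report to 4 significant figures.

Lumped-capacitance energy balance: M c_p dT/dt = UA(T_amb − T) + Q̇.
dT/dt = (T_ss − T)/τ with T_ss = T_amb + Q̇/UA = 23.47 + 106.9/2.013 = 76.5748 °C, τ = M c_p/UA = 502.0·3.149/2.013 = 785.295 s.
Solution: T(t) = T_ss + (T₀ − T_ss) e^(−t/τ).
T(794.6) = 76.5748 + (-52.3648)·0.363546 = 57.5378 °C.

57.54 °C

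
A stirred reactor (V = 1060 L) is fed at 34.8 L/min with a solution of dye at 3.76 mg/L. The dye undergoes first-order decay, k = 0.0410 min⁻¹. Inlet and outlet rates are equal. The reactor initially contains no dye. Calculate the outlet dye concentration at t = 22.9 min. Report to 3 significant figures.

V dC/dt = Q(C_in − C) − k V C.
This is linear with rate a = Q/V + k = 0.073830 min⁻¹.
C_ss = Q C_in/(Q + kV) = 1.6720 mg/L; C(t) = C_ss + (C₀ − C_ss) e^(−a t).
C(22.9) = 1.6720 + (-1.6720)·e^(−0.073830·22.9) = 1.6720 + (-1.6720)·0.18439 = 1.3637 mg/L.

1.36 mg/L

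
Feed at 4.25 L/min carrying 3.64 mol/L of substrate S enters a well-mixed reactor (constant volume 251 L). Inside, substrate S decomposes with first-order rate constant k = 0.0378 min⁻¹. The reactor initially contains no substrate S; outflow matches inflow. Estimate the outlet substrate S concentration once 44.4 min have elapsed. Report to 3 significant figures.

1.03 mol/L

V dC/dt = Q(C_in − C) − k V C.
This is linear with rate a = Q/V + k = 0.054732 min⁻¹.
C_ss = Q C_in/(Q + kV) = 1.1261 mol/L; C(t) = C_ss + (C₀ − C_ss) e^(−a t).
C(44.4) = 1.1261 + (-1.1261)·e^(−0.054732·44.4) = 1.1261 + (-1.1261)·0.088027 = 1.0270 mol/L.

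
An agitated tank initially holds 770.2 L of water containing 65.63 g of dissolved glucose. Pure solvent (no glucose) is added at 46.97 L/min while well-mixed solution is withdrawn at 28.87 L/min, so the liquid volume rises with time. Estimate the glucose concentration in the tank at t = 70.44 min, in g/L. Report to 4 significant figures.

0.006759 g/L

Let m(t) be the amount of glucose. Volume: V(t) = V₀ + (Q_in − Q_out) t = 770.2 + 18.1000 t; V(70.44) = 2045.16 L.
Solute balance: dm/dt = 0 − Q_out C = −Q_out m/V(t).
dm/m = −Q_out dt/(V₀ + 18.1000 t); integrating gives ln(m/m₀) = −(Q_out/(Q_in−Q_out)) ln(V/V₀).
m = m₀ (V₀/V)^(Q_out/(Q_in−Q_out)) = 65.63 × (770.2/2045.16)^(1.59503) = 13.8233 g.
C = m/V = 13.8233/2045.16 = 0.00675902 g/L.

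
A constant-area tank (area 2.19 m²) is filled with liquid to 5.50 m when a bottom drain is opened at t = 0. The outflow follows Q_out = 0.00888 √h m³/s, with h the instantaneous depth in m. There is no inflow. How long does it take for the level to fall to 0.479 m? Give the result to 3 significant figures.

A dh/dt = −Q_out = −0.00888 √h.
This is separable: 2 d(√h)/dt = −0.00888/A, so √h = √h₀ − (0.00888/(2A)) t.
t = 2A(√h₀ − √h)/0.00888 = 2·2.19·(√5.50 − √0.479)/0.00888
  = 4.3800 × (2.3452 − 0.69210) / 0.00888 = 815.39 s.

815 s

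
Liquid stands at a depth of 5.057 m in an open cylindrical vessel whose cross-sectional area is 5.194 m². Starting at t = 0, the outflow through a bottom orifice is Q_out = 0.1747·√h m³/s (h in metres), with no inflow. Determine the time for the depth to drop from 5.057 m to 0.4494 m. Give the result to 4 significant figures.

A dh/dt = −Q_out = −0.1747 √h.
∫ h^(−1/2) dh = −(0.1747/A) ∫ dt, giving 2√h = 2√h₀ − (0.1747/A) t.
t = 2A(√h₀ − √h)/0.1747 = 2·5.194·(√5.057 − √0.4494)/0.1747
  = 10.3880 × (2.24878 − 0.670373) / 0.1747 = 93.8550 s.

93.85 s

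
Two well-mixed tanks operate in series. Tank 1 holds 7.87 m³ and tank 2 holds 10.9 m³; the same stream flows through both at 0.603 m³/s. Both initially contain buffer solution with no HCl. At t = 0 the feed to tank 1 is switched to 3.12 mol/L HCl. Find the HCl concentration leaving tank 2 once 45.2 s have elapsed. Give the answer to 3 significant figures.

2.45 mol/L

Each tank obeys Vᵢ dCᵢ/dt = Q(Cᵢ₋₁ − Cᵢ), so τᵢ = Vᵢ/Q.
τ₁ = 7.87/0.603 = 13.051 s; τ₂ = 10.9/0.603 = 18.076 s.
Tank 1: C₁ = C_in(1 − e^(−t/τ₁)). Tank 2 (τ₁ ≠ τ₂): C₂ = C_in[1 − (τ₁ e^(−t/τ₁) − τ₂ e^(−t/τ₂))/(τ₁ − τ₂)].
At t = 45.2: e^(−t/τ₁) = 0.031328, e^(−t/τ₂) = 0.082043.
C₂ = 3.12·[1 − (13.051·0.031328 − 18.076·0.082043)/(-5.0249)] = 3.12·0.78623 = 2.4530 mol/L.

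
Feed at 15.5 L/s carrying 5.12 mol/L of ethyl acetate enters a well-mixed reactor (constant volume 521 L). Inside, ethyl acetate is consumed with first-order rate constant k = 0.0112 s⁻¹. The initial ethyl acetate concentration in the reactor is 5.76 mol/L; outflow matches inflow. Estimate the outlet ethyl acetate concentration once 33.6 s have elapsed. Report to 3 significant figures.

V dC/dt = Q(C_in − C) − k V C.
dC/dt = (Q/V) C_in − (Q/V + k) C; effective rate a = Q/V + k = 0.029750 + 0.0112 = 0.040950 s⁻¹.
C_ss = Q C_in/(Q + kV) = 3.7197 mol/L; C(t) = C_ss + (C₀ − C_ss) e^(−a t).
C(33.6) = 3.7197 + (2.0403)·e^(−0.040950·33.6) = 3.7197 + (2.0403)·0.25260 = 4.2351 mol/L.

4.24 mol/L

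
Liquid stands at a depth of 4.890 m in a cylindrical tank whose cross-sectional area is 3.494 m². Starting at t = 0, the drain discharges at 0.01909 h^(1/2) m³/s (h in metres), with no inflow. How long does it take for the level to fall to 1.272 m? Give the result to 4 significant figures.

396.6 s

With no inflow, A dh/dt = −0.01909 √h.
∫ h^(−1/2) dh = −(0.01909/A) ∫ dt, giving 2√h = 2√h₀ − (0.01909/A) t.
t = 2A(√h₀ − √h)/0.01909 = 2·3.494·(√4.890 − √1.272)/0.01909
  = 6.98800 × (2.21133 − 1.12783) / 0.01909 = 396.623 s.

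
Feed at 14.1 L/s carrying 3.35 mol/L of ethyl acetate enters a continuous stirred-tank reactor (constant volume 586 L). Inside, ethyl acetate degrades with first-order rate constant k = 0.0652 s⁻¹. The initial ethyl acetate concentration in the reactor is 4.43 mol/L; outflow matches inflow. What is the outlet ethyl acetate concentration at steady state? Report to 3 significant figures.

Species balance: V dC/dt = Q C_in − Q C − k V C.
Steady state (dC/dt = 0): C_ss = Q C_in/(Q + kV) = C_in/(1 + kV/Q).
C_ss = 14.1·3.35/(14.1 + 0.0652·586) = 47.235/52.307 = 0.90303 mol/L.

0.903 mol/L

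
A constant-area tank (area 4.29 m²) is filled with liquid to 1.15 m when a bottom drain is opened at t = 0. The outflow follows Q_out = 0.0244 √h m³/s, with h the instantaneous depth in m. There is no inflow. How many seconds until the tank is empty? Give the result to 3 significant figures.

With no inflow, A dh/dt = −0.0244 √h.
This is separable: 2 d(√h)/dt = −0.0244/A, so √h = √h₀ − (0.0244/(2A)) t.
Set h = 0: 2√h₀ = (0.0244/A) t_empty ⇒ t_empty = 2A√h₀/0.0244.
t_empty = 2·4.29·√1.15/0.0244 = 8.5800·1.0724/0.0244 = 377.09 s.

377 s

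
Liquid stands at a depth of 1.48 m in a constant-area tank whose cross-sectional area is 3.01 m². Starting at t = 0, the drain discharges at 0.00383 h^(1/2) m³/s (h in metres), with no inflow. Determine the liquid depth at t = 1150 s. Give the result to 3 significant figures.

With no inflow, A dh/dt = −0.00383 √h.
∫ h^(−1/2) dh = −(0.00383/A) ∫ dt, giving 2√h = 2√h₀ − (0.00383/A) t.
√h = √1.48 − 0.00383·1150/(2·3.01) = 1.2166 − 0.73164 = 0.48491.
h = 0.48491² = 0.23514 m.

0.235 m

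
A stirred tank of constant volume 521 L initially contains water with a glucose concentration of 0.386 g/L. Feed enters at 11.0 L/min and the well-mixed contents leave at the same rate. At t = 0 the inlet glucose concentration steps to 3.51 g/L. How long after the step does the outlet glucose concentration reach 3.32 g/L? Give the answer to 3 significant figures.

133 min

Species balance: V dC/dt = Q(C_in − C) ⇒ τ = V/Q = 47.364 min.
C(t) = C_in + (C₀ − C_in) e^(−t/τ). Set C = 3.32 and solve for t:
e^(−t/τ) = (C − C_in)/(C₀ − C_in) = (3.32 − 3.51)/(0.386 − 3.51) = 0.060819
t = −τ ln(…) = 47.364 × 2.7998 = 132.61 min.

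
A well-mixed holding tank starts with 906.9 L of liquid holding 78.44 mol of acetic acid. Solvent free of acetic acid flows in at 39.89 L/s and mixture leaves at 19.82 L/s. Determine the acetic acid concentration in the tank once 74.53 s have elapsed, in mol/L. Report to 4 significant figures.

0.01247 mol/L

Let m(t) be the amount of acetic acid. Volume: V(t) = V₀ + (Q_in − Q_out) t = 906.9 + 20.0700 t; V(74.53) = 2402.72 L.
Solute balance: dm/dt = 0 − Q_out C = −Q_out m/V(t).
Separate: dm/m = −Q_out dt/V(t) ⇒ ln(m/m₀) = −(Q_out/(Q_in−Q_out)) ln(V/V₀).
m = m₀ (V₀/V)^(Q_out/(Q_in−Q_out)) = 78.44 × (906.9/2402.72)^(0.987544) = 29.9685 mol.
C = m/V = 29.9685/2402.72 = 0.0124728 mol/L.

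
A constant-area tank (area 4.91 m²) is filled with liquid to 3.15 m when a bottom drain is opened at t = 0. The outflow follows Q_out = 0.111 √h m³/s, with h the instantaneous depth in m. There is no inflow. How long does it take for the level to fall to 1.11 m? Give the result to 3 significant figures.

Accumulation of liquid (constant cross-section A): A dh/dt = −0.111 √h.
Separate and integrate: 2(√h − √h₀) = −(0.111/A) t.
t = 2A(√h₀ − √h)/0.111 = 2·4.91·(√3.15 − √1.11)/0.111
  = 9.8200 × (1.7748 − 1.0536) / 0.111 = 63.809 s.

63.8 s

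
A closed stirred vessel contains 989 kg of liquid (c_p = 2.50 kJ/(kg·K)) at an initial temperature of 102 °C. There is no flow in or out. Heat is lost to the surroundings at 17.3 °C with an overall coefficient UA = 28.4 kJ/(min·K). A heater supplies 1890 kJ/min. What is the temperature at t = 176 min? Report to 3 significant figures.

86.3 °C

M c_p dT/dt = −UA(T − T_amb) + Q̇.
dT/dt = (T_ss − T)/τ with T_ss = T_amb + Q̇/UA = 17.3 + 1890/28.4 = 83.849 °C, τ = M c_p/UA = 989·2.50/28.4 = 87.060 min.
Solution: T(t) = T_ss + (T₀ − T_ss) e^(−t/τ).
T(176) = 83.849 + (18.151)·0.13244 = 86.253 °C.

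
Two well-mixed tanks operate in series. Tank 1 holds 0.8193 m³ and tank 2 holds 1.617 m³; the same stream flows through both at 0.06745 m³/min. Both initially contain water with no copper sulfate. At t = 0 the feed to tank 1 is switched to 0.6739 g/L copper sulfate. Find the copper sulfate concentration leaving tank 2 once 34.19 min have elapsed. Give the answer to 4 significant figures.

Species balance on tank i: dCᵢ/dt = (Cᵢ₋₁ − Cᵢ)/τᵢ with τᵢ = Vᵢ/Q.
τ₁ = 0.8193/0.06745 = 12.1468 min; τ₂ = 1.617/0.06745 = 23.9733 min.
Solving the cascade with C₁(0)=C₂(0)=0 gives C₂(t) = C_in[1 − (τ₁ e^(−t/τ₁) − τ₂ e^(−t/τ₂))/(τ₁ − τ₂)].
At t = 34.19: e^(−t/τ₁) = 0.0599204, e^(−t/τ₂) = 0.240227.
C₂ = 0.6739·[1 − (12.1468·0.0599204 − 23.9733·0.240227)/(-11.8265)] = 0.6739·0.574583 = 0.387212 g/L.

0.3872 g/L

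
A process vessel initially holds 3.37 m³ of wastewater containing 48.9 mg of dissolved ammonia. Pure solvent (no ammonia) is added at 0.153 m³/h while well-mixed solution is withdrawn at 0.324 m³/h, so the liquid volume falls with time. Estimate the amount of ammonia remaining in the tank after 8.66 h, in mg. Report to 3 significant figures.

16.3 mg

Total volume: dV/dt = Q_in − Q_out = -0.17100 m³/h, so V(t) = 3.37 − 0.17100 t and V(8.66) = 1.8891 m³.
Species balance (pure solvent in): dm/dt = −Q_out · m/V(t).
dm/m = −Q_out dt/(V₀ − 0.17100 t); integrating gives ln(m/m₀) = −(Q_out/(Q_in−Q_out)) ln(V/V₀).
m = m₀ (V₀/V)^(Q_out/(Q_in−Q_out)) = 48.9 × (3.37/1.8891)^(-1.8947) = 16.332 mg.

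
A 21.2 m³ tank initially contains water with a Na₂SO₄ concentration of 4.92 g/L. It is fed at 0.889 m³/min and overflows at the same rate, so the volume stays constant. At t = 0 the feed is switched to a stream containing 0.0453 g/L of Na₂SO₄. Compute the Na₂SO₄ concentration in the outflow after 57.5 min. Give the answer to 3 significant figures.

0.483 g/L

Unsteady species balance (constant V, well mixed): V dC/dt = Q(C_in − C).
So dC/dt = (C_in − C)/τ with τ = V/Q = 21.2/0.889 = 23.847 min.
This is linear first-order; C(t) = C_in + (C₀ − C_in) e^(−t/τ).
C(57.5) = 0.0453 + (4.92 − 0.0453)·e^(−57.5/23.847) = 0.0453 + (4.8747)·0.089707 = 0.48260 g/L.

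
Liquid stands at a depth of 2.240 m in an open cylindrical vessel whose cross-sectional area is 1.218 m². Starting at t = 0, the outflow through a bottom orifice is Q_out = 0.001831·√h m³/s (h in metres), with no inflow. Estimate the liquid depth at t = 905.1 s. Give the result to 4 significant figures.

Accumulation of liquid (constant cross-section A): A dh/dt = −0.001831 √h.
This is separable: 2 d(√h)/dt = −0.001831/A, so √h = √h₀ − (0.001831/(2A)) t.
√h = √2.240 − 0.001831·905.1/(2·1.218) = 1.49666 − 0.680311 = 0.816352.
h = 0.816352² = 0.666430 m.

0.6664 m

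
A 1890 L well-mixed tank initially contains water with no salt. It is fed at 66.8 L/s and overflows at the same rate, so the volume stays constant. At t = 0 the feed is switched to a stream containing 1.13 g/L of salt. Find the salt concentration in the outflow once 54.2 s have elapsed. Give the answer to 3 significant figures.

Accumulation = in − out for the solute gives V dC/dt = Q(C_in − C).
So dC/dt = (C_in − C)/τ with τ = V/Q = 1890/66.8 = 28.293 s.
This is linear first-order; C(t) = C_in + (C₀ − C_in) e^(−t/τ).
C(54.2) = 1.13 + (0 − 1.13)·e^(−54.2/28.293) = 1.13 + (-1.1300)·0.14725 = 0.96361 g/L.

0.964 g/L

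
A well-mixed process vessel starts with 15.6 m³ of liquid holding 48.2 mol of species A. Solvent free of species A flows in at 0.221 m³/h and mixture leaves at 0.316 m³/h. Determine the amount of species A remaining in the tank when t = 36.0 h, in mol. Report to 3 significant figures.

Total volume: dV/dt = Q_in − Q_out = -0.095000 m³/h, so V(t) = 15.6 − 0.095000 t and V(36.0) = 12.180 m³.
Species balance (pure solvent in): dm/dt = −Q_out · m/V(t).
dm/m = −Q_out dt/(V₀ − 0.095000 t); integrating gives ln(m/m₀) = −(Q_out/(Q_in−Q_out)) ln(V/V₀).
m = m₀ (V₀/V)^(Q_out/(Q_in−Q_out)) = 48.2 × (15.6/12.180)^(-3.3263) = 21.161 mol.

21.2 mol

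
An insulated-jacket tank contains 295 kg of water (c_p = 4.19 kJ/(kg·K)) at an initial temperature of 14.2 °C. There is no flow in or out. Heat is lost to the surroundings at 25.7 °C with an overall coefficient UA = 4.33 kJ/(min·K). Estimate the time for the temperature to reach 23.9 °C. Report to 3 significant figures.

Lumped-capacitance energy balance: M c_p dT/dt = UA(T_amb − T).
τ = M c_p/UA = 285.46 min; T_ss = T_amb = 25.700 °C.
T(t) = T_ss + (T₀ − T_ss)e^(−t/τ); set T = 23.9:
t = −τ ln[(T − T_ss)/(T₀ − T_ss)] = −285.46 · ln(0.15652) = 529.41 min.

529 min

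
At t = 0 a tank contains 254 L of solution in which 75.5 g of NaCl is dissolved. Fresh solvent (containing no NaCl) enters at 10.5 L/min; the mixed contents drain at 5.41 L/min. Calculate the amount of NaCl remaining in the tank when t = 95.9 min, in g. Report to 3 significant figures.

24.2 g

Let m(t) be the amount of NaCl. Volume: V(t) = V₀ + (Q_in − Q_out) t = 254 + 5.0900 t; V(95.9) = 742.13 L.
Species balance (pure solvent in): dm/dt = −Q_out · m/V(t).
dm/m = −Q_out dt/(V₀ + 5.0900 t); integrating gives ln(m/m₀) = −(Q_out/(Q_in−Q_out)) ln(V/V₀).
m = m₀ (V₀/V)^(Q_out/(Q_in−Q_out)) = 75.5 × (254/742.13)^(1.0629) = 24.156 g.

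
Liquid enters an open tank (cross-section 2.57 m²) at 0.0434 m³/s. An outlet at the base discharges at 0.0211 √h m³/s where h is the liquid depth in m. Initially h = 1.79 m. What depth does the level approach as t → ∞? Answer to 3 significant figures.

4.23 m

Level balance: A dh/dt = 0.0434 − 0.0211 √h. Setting dh/dt = 0:
Q_in = 0.0211 √h_ss ⇒ √h_ss = 0.0434/0.0211 = 2.0569.
h_ss = 2.0569² = 4.2307 m. (Since h₀ = 1.79 m < h_ss, the level will rise toward this value.)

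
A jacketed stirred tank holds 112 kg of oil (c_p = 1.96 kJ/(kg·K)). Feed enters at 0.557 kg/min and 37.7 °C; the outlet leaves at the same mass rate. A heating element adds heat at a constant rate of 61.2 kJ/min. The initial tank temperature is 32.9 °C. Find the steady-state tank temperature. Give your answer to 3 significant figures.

93.8 °C

M c_p dT/dt = ṁ c_p (T_in − T) + Q̇.
At steady state dT/dt = 0 ⇒ T_ss = T_in + Q̇/(ṁ c_p) = 37.7 + 61.2/(0.557·1.96) = 93.758 °C.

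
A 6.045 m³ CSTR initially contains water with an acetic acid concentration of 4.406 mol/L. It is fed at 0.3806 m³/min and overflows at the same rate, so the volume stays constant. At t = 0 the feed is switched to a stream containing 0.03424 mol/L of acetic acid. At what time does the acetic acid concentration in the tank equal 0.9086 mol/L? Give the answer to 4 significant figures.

25.56 min

Species balance: V dC/dt = Q(C_in − C) ⇒ τ = V/Q = 15.8828 min.
C(t) = C_in + (C₀ − C_in) e^(−t/τ). Set C = 0.9086 and solve for t:
e^(−t/τ) = (C − C_in)/(C₀ − C_in) = (0.9086 − 0.03424)/(4.406 − 0.03424) = 0.200002
t = −τ ln(…) = 15.8828 × 1.60943 = 25.5623 min.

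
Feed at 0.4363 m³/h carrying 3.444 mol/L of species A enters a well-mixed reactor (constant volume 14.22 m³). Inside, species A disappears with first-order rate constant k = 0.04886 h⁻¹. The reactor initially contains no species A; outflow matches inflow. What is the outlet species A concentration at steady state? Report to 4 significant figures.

Accumulation = in − out − consumed: V dC/dt = Q C_in − Q C − k V C.
At steady state: 0 = Q C_in − (Q + kV) C_ss, so C_ss = Q C_in/(Q + kV).
C_ss = 0.4363·3.444/(0.4363 + 0.04886·14.22) = 1.50262/1.13109 = 1.32847 mol/L.

1.328 mol/L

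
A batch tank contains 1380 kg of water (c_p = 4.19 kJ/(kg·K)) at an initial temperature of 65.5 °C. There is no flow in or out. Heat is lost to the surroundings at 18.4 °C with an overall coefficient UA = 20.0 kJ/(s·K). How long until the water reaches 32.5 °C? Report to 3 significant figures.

M c_p dT/dt = −UA(T − T_amb).
τ = M c_p/UA = 289.11 s; T_ss = T_amb = 18.400 °C.
T(t) = T_ss + (T₀ − T_ss)e^(−t/τ); set T = 32.5:
t = −τ ln[(T − T_ss)/(T₀ − T_ss)] = −289.11 · ln(0.29936) = 348.70 s.

349 s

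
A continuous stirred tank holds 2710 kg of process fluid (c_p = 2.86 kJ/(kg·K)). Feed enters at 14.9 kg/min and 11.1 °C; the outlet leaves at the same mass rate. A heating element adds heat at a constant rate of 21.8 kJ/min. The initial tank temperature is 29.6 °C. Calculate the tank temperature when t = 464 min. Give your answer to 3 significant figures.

13.0 °C

Energy balance: M c_p dT/dt = ṁ c_p (T_in − T) + 21.8.
Rearrange: dT/dt = (T_ss − T)/τ with τ = M/ṁ = 181.88 min and T_ss = T_in + Q̇/(ṁ c_p) = 11.612 °C.
This is linear first-order; T(t) = T_ss + (T₀ − T_ss) e^(−t/τ).
T(464) = 11.612 + (17.988)·e^(−464/181.88) = 11.612 + (17.988)·0.077992 = 13.015 °C.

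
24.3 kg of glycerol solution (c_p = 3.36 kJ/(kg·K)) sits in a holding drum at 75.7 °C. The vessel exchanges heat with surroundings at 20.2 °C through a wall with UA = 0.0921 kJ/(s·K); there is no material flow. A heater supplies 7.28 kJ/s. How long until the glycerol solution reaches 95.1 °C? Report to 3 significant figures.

Energy balance: M c_p dT/dt = −UA(T − T_amb) + Q̇.
τ = M c_p/UA = 886.51 s; T_ss = T_amb + Q̇/UA = 20.2 + 7.28/0.0921 = 99.245 °C.
T(t) = T_ss + (T₀ − T_ss)e^(−t/τ); set T = 95.1:
t = −τ ln[(T − T_ss)/(T₀ − T_ss)] = −886.51 · ln(0.17603) = 1540.0 s.

1540 s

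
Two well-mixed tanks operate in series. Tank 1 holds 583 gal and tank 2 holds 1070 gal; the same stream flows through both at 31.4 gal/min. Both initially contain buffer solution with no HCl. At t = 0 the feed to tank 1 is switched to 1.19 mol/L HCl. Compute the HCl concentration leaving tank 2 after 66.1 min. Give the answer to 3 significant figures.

0.855 mol/L

Time constants: τᵢ = Vᵢ/Q for each well-mixed tank.
τ₁ = 583/31.4 = 18.567 min; τ₂ = 1070/31.4 = 34.076 min.
Solving the cascade with C₁(0)=C₂(0)=0 gives C₂(t) = C_in[1 − (τ₁ e^(−t/τ₁) − τ₂ e^(−t/τ₂))/(τ₁ − τ₂)].
At t = 66.1: e^(−t/τ₁) = 0.028436, e^(−t/τ₂) = 0.14374.
C₂ = 1.19·[1 − (18.567·0.028436 − 34.076·0.14374)/(-15.510)] = 1.19·0.71823 = 0.85469 mol/L.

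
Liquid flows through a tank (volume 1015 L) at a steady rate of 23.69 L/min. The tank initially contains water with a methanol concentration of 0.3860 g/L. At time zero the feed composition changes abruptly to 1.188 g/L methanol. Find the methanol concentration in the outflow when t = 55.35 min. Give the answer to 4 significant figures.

0.9676 g/L

Transient balance on the dissolved component: V dC/dt = Q(C_in − C).
Time constant τ = V/Q = 1015/23.69 = 42.8451 min.
Integrating: C(t) = C_in + (C₀ − C_in) e^(−t/τ).
C(55.35) = 1.188 + (0.3860 − 1.188)·e^(−55.35/42.8451) = 1.188 + (-0.802000)·0.274758 = 0.967644 g/L.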